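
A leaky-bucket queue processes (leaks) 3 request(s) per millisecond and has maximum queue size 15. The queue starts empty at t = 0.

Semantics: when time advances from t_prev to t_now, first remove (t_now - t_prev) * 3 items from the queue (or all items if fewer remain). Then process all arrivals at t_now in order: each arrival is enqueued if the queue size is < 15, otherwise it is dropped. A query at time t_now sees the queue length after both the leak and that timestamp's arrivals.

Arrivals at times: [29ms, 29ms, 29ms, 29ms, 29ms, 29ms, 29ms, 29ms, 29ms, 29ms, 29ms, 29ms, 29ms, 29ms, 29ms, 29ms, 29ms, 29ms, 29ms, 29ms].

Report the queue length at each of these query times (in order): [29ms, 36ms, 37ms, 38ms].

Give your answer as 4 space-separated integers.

Queue lengths at query times:
  query t=29ms: backlog = 15
  query t=36ms: backlog = 0
  query t=37ms: backlog = 0
  query t=38ms: backlog = 0

Answer: 15 0 0 0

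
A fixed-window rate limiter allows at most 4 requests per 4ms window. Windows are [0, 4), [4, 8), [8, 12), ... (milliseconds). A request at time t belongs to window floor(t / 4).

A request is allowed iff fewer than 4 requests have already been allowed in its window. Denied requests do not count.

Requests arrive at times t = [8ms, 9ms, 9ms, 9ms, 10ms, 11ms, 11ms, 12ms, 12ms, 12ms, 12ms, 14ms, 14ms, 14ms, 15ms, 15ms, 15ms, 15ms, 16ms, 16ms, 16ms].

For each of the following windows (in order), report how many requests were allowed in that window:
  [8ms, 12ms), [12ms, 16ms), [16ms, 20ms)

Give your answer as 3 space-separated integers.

Processing requests:
  req#1 t=8ms (window 2): ALLOW
  req#2 t=9ms (window 2): ALLOW
  req#3 t=9ms (window 2): ALLOW
  req#4 t=9ms (window 2): ALLOW
  req#5 t=10ms (window 2): DENY
  req#6 t=11ms (window 2): DENY
  req#7 t=11ms (window 2): DENY
  req#8 t=12ms (window 3): ALLOW
  req#9 t=12ms (window 3): ALLOW
  req#10 t=12ms (window 3): ALLOW
  req#11 t=12ms (window 3): ALLOW
  req#12 t=14ms (window 3): DENY
  req#13 t=14ms (window 3): DENY
  req#14 t=14ms (window 3): DENY
  req#15 t=15ms (window 3): DENY
  req#16 t=15ms (window 3): DENY
  req#17 t=15ms (window 3): DENY
  req#18 t=15ms (window 3): DENY
  req#19 t=16ms (window 4): ALLOW
  req#20 t=16ms (window 4): ALLOW
  req#21 t=16ms (window 4): ALLOW

Allowed counts by window: 4 4 3

Answer: 4 4 3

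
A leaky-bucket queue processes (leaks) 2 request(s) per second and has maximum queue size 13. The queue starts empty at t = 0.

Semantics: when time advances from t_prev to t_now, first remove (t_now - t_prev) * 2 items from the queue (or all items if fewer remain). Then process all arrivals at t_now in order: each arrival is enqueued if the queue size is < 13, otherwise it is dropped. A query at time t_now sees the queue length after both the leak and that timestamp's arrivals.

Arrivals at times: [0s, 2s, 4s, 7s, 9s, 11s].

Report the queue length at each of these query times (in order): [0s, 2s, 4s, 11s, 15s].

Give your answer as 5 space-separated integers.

Answer: 1 1 1 1 0

Derivation:
Queue lengths at query times:
  query t=0s: backlog = 1
  query t=2s: backlog = 1
  query t=4s: backlog = 1
  query t=11s: backlog = 1
  query t=15s: backlog = 0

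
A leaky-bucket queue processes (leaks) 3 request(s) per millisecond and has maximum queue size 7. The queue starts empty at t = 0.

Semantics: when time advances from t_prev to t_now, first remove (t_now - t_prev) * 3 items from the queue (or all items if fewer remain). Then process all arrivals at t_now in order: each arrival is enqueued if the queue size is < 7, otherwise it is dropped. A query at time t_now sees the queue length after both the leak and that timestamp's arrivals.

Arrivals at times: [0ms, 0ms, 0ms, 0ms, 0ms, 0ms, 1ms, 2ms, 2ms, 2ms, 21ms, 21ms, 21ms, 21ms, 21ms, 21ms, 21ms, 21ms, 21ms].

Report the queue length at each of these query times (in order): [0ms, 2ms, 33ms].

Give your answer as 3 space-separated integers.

Answer: 6 4 0

Derivation:
Queue lengths at query times:
  query t=0ms: backlog = 6
  query t=2ms: backlog = 4
  query t=33ms: backlog = 0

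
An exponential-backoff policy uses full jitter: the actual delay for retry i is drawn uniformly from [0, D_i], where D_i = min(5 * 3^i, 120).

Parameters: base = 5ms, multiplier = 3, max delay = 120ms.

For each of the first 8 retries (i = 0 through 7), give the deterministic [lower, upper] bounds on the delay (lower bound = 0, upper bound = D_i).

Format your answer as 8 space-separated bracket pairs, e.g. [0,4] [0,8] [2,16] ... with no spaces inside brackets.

Answer: [0,5] [0,15] [0,45] [0,120] [0,120] [0,120] [0,120] [0,120]

Derivation:
Computing bounds per retry:
  i=0: D_i=min(5*3^0,120)=5, bounds=[0,5]
  i=1: D_i=min(5*3^1,120)=15, bounds=[0,15]
  i=2: D_i=min(5*3^2,120)=45, bounds=[0,45]
  i=3: D_i=min(5*3^3,120)=120, bounds=[0,120]
  i=4: D_i=min(5*3^4,120)=120, bounds=[0,120]
  i=5: D_i=min(5*3^5,120)=120, bounds=[0,120]
  i=6: D_i=min(5*3^6,120)=120, bounds=[0,120]
  i=7: D_i=min(5*3^7,120)=120, bounds=[0,120]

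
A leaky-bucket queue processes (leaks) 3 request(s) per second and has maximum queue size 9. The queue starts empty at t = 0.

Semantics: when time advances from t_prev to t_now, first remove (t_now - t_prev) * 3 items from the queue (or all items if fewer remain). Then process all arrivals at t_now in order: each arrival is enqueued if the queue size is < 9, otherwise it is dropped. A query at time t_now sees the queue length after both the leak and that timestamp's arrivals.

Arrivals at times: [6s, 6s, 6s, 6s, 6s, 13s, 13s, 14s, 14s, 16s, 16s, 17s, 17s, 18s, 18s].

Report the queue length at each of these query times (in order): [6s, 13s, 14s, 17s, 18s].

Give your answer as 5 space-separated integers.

Queue lengths at query times:
  query t=6s: backlog = 5
  query t=13s: backlog = 2
  query t=14s: backlog = 2
  query t=17s: backlog = 2
  query t=18s: backlog = 2

Answer: 5 2 2 2 2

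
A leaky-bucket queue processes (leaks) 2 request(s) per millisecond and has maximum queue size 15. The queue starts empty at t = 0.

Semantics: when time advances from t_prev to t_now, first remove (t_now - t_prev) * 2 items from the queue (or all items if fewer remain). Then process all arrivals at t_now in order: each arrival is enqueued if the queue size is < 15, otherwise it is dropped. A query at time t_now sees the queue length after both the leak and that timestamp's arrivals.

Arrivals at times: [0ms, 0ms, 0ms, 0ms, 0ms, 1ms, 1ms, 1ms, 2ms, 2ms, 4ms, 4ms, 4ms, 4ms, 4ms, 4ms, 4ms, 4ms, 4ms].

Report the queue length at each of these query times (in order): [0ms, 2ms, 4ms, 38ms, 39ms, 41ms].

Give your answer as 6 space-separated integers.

Queue lengths at query times:
  query t=0ms: backlog = 5
  query t=2ms: backlog = 6
  query t=4ms: backlog = 11
  query t=38ms: backlog = 0
  query t=39ms: backlog = 0
  query t=41ms: backlog = 0

Answer: 5 6 11 0 0 0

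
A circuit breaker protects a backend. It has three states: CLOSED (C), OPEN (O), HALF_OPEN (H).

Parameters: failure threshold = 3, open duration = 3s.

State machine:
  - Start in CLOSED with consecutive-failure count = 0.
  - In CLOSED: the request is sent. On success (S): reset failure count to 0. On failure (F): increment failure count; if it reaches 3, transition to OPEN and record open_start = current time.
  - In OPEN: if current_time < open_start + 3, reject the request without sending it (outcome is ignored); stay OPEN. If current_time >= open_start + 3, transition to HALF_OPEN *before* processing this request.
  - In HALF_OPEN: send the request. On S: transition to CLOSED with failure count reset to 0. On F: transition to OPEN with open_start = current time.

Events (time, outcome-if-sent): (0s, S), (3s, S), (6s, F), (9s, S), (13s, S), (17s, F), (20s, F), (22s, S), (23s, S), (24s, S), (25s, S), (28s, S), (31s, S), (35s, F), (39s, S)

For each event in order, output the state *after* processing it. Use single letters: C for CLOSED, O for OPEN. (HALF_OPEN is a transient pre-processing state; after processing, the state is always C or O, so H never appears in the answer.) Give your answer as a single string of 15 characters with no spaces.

Answer: CCCCCCCCCCCCCCC

Derivation:
State after each event:
  event#1 t=0s outcome=S: state=CLOSED
  event#2 t=3s outcome=S: state=CLOSED
  event#3 t=6s outcome=F: state=CLOSED
  event#4 t=9s outcome=S: state=CLOSED
  event#5 t=13s outcome=S: state=CLOSED
  event#6 t=17s outcome=F: state=CLOSED
  event#7 t=20s outcome=F: state=CLOSED
  event#8 t=22s outcome=S: state=CLOSED
  event#9 t=23s outcome=S: state=CLOSED
  event#10 t=24s outcome=S: state=CLOSED
  event#11 t=25s outcome=S: state=CLOSED
  event#12 t=28s outcome=S: state=CLOSED
  event#13 t=31s outcome=S: state=CLOSED
  event#14 t=35s outcome=F: state=CLOSED
  event#15 t=39s outcome=S: state=CLOSED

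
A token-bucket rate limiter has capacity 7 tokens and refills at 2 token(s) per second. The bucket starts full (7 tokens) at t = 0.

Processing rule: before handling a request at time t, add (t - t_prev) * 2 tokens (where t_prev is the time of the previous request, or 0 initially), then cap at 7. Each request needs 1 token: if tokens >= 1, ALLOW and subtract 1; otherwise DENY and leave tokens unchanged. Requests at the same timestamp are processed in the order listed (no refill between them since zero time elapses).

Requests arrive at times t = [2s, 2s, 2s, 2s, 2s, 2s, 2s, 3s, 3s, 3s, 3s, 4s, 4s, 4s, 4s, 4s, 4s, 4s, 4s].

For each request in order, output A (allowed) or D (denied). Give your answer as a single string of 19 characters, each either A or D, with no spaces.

Answer: AAAAAAAAADDAADDDDDD

Derivation:
Simulating step by step:
  req#1 t=2s: ALLOW
  req#2 t=2s: ALLOW
  req#3 t=2s: ALLOW
  req#4 t=2s: ALLOW
  req#5 t=2s: ALLOW
  req#6 t=2s: ALLOW
  req#7 t=2s: ALLOW
  req#8 t=3s: ALLOW
  req#9 t=3s: ALLOW
  req#10 t=3s: DENY
  req#11 t=3s: DENY
  req#12 t=4s: ALLOW
  req#13 t=4s: ALLOW
  req#14 t=4s: DENY
  req#15 t=4s: DENY
  req#16 t=4s: DENY
  req#17 t=4s: DENY
  req#18 t=4s: DENY
  req#19 t=4s: DENY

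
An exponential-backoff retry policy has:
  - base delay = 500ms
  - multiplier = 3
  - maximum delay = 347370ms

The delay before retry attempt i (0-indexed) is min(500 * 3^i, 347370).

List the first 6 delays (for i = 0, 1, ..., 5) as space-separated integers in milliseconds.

Computing each delay:
  i=0: min(500*3^0, 347370) = 500
  i=1: min(500*3^1, 347370) = 1500
  i=2: min(500*3^2, 347370) = 4500
  i=3: min(500*3^3, 347370) = 13500
  i=4: min(500*3^4, 347370) = 40500
  i=5: min(500*3^5, 347370) = 121500

Answer: 500 1500 4500 13500 40500 121500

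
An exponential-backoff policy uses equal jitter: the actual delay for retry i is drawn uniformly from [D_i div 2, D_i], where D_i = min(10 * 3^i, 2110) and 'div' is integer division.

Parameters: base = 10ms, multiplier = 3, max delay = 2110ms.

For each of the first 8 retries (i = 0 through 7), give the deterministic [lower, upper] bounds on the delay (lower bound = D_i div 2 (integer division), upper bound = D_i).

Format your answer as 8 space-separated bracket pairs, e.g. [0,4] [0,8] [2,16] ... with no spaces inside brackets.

Answer: [5,10] [15,30] [45,90] [135,270] [405,810] [1055,2110] [1055,2110] [1055,2110]

Derivation:
Computing bounds per retry:
  i=0: D_i=min(10*3^0,2110)=10, bounds=[5,10]
  i=1: D_i=min(10*3^1,2110)=30, bounds=[15,30]
  i=2: D_i=min(10*3^2,2110)=90, bounds=[45,90]
  i=3: D_i=min(10*3^3,2110)=270, bounds=[135,270]
  i=4: D_i=min(10*3^4,2110)=810, bounds=[405,810]
  i=5: D_i=min(10*3^5,2110)=2110, bounds=[1055,2110]
  i=6: D_i=min(10*3^6,2110)=2110, bounds=[1055,2110]
  i=7: D_i=min(10*3^7,2110)=2110, bounds=[1055,2110]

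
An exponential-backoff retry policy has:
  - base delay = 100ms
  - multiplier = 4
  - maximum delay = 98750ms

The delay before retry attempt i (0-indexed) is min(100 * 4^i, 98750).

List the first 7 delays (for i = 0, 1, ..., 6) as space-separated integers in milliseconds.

Computing each delay:
  i=0: min(100*4^0, 98750) = 100
  i=1: min(100*4^1, 98750) = 400
  i=2: min(100*4^2, 98750) = 1600
  i=3: min(100*4^3, 98750) = 6400
  i=4: min(100*4^4, 98750) = 25600
  i=5: min(100*4^5, 98750) = 98750
  i=6: min(100*4^6, 98750) = 98750

Answer: 100 400 1600 6400 25600 98750 98750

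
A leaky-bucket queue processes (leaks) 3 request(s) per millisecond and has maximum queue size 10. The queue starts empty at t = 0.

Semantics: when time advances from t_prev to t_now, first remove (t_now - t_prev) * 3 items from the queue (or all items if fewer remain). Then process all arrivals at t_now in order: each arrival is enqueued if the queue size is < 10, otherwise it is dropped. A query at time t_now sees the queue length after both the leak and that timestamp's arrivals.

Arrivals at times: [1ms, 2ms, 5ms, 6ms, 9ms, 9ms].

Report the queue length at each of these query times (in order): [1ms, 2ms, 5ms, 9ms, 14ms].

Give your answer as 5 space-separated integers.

Answer: 1 1 1 2 0

Derivation:
Queue lengths at query times:
  query t=1ms: backlog = 1
  query t=2ms: backlog = 1
  query t=5ms: backlog = 1
  query t=9ms: backlog = 2
  query t=14ms: backlog = 0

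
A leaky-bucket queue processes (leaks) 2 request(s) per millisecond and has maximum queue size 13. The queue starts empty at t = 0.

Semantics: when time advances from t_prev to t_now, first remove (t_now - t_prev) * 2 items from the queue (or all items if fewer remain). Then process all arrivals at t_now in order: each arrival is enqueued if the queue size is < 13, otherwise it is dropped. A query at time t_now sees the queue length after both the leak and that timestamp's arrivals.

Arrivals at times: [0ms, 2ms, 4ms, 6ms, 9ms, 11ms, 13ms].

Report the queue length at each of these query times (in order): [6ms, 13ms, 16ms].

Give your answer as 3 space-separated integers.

Answer: 1 1 0

Derivation:
Queue lengths at query times:
  query t=6ms: backlog = 1
  query t=13ms: backlog = 1
  query t=16ms: backlog = 0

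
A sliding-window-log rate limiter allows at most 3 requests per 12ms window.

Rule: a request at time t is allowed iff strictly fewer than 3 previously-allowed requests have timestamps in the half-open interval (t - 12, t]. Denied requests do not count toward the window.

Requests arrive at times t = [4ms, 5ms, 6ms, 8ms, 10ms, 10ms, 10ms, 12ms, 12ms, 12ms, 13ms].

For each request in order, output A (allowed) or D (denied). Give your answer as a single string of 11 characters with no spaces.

Tracking allowed requests in the window:
  req#1 t=4ms: ALLOW
  req#2 t=5ms: ALLOW
  req#3 t=6ms: ALLOW
  req#4 t=8ms: DENY
  req#5 t=10ms: DENY
  req#6 t=10ms: DENY
  req#7 t=10ms: DENY
  req#8 t=12ms: DENY
  req#9 t=12ms: DENY
  req#10 t=12ms: DENY
  req#11 t=13ms: DENY

Answer: AAADDDDDDDD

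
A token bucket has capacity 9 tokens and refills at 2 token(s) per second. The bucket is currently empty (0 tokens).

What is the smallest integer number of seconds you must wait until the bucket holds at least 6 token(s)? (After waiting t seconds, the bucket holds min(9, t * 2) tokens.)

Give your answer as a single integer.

Answer: 3

Derivation:
Need t * 2 >= 6, so t >= 6/2.
Smallest integer t = ceil(6/2) = 3.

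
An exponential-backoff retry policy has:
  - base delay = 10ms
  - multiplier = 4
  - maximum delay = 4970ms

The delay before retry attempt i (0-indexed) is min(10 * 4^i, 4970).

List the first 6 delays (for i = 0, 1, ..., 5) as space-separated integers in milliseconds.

Answer: 10 40 160 640 2560 4970

Derivation:
Computing each delay:
  i=0: min(10*4^0, 4970) = 10
  i=1: min(10*4^1, 4970) = 40
  i=2: min(10*4^2, 4970) = 160
  i=3: min(10*4^3, 4970) = 640
  i=4: min(10*4^4, 4970) = 2560
  i=5: min(10*4^5, 4970) = 4970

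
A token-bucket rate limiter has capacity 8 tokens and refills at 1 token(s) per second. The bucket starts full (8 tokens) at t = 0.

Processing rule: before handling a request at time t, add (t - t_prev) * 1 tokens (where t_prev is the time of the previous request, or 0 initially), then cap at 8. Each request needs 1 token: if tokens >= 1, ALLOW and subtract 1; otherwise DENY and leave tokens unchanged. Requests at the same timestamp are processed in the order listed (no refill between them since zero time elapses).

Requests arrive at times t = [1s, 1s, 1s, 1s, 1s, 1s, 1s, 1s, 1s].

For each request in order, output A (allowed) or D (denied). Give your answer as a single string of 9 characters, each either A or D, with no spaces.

Simulating step by step:
  req#1 t=1s: ALLOW
  req#2 t=1s: ALLOW
  req#3 t=1s: ALLOW
  req#4 t=1s: ALLOW
  req#5 t=1s: ALLOW
  req#6 t=1s: ALLOW
  req#7 t=1s: ALLOW
  req#8 t=1s: ALLOW
  req#9 t=1s: DENY

Answer: AAAAAAAAD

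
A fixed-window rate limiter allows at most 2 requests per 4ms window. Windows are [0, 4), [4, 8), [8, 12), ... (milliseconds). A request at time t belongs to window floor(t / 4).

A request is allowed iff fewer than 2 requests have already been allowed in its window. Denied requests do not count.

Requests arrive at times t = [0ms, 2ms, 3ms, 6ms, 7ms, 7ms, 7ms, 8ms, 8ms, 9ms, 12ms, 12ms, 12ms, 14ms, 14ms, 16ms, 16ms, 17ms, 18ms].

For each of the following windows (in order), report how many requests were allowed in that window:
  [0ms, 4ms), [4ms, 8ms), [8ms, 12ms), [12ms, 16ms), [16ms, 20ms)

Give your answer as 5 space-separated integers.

Processing requests:
  req#1 t=0ms (window 0): ALLOW
  req#2 t=2ms (window 0): ALLOW
  req#3 t=3ms (window 0): DENY
  req#4 t=6ms (window 1): ALLOW
  req#5 t=7ms (window 1): ALLOW
  req#6 t=7ms (window 1): DENY
  req#7 t=7ms (window 1): DENY
  req#8 t=8ms (window 2): ALLOW
  req#9 t=8ms (window 2): ALLOW
  req#10 t=9ms (window 2): DENY
  req#11 t=12ms (window 3): ALLOW
  req#12 t=12ms (window 3): ALLOW
  req#13 t=12ms (window 3): DENY
  req#14 t=14ms (window 3): DENY
  req#15 t=14ms (window 3): DENY
  req#16 t=16ms (window 4): ALLOW
  req#17 t=16ms (window 4): ALLOW
  req#18 t=17ms (window 4): DENY
  req#19 t=18ms (window 4): DENY

Allowed counts by window: 2 2 2 2 2

Answer: 2 2 2 2 2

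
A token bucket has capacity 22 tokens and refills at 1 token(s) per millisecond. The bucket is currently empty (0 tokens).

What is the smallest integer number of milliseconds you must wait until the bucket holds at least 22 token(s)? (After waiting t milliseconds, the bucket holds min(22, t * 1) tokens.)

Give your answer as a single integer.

Answer: 22

Derivation:
Need t * 1 >= 22, so t >= 22/1.
Smallest integer t = ceil(22/1) = 22.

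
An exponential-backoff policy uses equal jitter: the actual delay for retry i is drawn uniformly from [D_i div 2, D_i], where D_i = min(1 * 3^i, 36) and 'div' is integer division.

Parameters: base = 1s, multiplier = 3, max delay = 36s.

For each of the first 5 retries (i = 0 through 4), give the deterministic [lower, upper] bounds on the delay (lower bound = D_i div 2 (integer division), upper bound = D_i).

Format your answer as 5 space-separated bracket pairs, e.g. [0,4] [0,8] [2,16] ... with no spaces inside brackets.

Computing bounds per retry:
  i=0: D_i=min(1*3^0,36)=1, bounds=[0,1]
  i=1: D_i=min(1*3^1,36)=3, bounds=[1,3]
  i=2: D_i=min(1*3^2,36)=9, bounds=[4,9]
  i=3: D_i=min(1*3^3,36)=27, bounds=[13,27]
  i=4: D_i=min(1*3^4,36)=36, bounds=[18,36]

Answer: [0,1] [1,3] [4,9] [13,27] [18,36]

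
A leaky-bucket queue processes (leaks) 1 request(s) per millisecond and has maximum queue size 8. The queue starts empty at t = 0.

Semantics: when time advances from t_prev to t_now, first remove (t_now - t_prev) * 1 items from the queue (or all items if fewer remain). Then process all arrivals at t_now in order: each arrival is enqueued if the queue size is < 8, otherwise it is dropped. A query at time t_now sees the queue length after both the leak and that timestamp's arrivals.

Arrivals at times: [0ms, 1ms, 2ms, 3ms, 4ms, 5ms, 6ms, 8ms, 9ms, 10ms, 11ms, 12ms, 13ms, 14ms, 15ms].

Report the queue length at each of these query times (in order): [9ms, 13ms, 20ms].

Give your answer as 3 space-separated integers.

Answer: 1 1 0

Derivation:
Queue lengths at query times:
  query t=9ms: backlog = 1
  query t=13ms: backlog = 1
  query t=20ms: backlog = 0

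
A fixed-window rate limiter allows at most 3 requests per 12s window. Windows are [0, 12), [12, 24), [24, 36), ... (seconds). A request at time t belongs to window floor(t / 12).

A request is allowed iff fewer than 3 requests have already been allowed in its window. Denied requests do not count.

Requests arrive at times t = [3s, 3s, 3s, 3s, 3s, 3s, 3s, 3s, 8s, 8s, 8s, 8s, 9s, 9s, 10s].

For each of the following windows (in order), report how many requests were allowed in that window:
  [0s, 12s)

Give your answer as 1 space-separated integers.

Answer: 3

Derivation:
Processing requests:
  req#1 t=3s (window 0): ALLOW
  req#2 t=3s (window 0): ALLOW
  req#3 t=3s (window 0): ALLOW
  req#4 t=3s (window 0): DENY
  req#5 t=3s (window 0): DENY
  req#6 t=3s (window 0): DENY
  req#7 t=3s (window 0): DENY
  req#8 t=3s (window 0): DENY
  req#9 t=8s (window 0): DENY
  req#10 t=8s (window 0): DENY
  req#11 t=8s (window 0): DENY
  req#12 t=8s (window 0): DENY
  req#13 t=9s (window 0): DENY
  req#14 t=9s (window 0): DENY
  req#15 t=10s (window 0): DENY

Allowed counts by window: 3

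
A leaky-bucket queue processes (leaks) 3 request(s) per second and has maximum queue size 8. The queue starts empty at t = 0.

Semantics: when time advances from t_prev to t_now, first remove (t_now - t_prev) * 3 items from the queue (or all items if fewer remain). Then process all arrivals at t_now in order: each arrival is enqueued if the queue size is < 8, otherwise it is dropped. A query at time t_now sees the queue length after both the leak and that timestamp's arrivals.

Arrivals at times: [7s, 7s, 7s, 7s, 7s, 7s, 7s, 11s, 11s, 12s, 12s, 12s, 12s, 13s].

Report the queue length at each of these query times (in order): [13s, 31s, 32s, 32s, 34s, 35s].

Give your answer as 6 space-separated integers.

Answer: 2 0 0 0 0 0

Derivation:
Queue lengths at query times:
  query t=13s: backlog = 2
  query t=31s: backlog = 0
  query t=32s: backlog = 0
  query t=32s: backlog = 0
  query t=34s: backlog = 0
  query t=35s: backlog = 0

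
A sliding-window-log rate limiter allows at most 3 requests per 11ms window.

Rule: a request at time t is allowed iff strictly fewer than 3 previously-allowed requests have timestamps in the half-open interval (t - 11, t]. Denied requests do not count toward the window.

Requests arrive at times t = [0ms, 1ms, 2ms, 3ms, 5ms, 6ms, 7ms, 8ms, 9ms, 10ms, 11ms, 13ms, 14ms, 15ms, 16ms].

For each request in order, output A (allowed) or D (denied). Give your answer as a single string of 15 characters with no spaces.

Answer: AAADDDDDDDAAADD

Derivation:
Tracking allowed requests in the window:
  req#1 t=0ms: ALLOW
  req#2 t=1ms: ALLOW
  req#3 t=2ms: ALLOW
  req#4 t=3ms: DENY
  req#5 t=5ms: DENY
  req#6 t=6ms: DENY
  req#7 t=7ms: DENY
  req#8 t=8ms: DENY
  req#9 t=9ms: DENY
  req#10 t=10ms: DENY
  req#11 t=11ms: ALLOW
  req#12 t=13ms: ALLOW
  req#13 t=14ms: ALLOW
  req#14 t=15ms: DENY
  req#15 t=16ms: DENY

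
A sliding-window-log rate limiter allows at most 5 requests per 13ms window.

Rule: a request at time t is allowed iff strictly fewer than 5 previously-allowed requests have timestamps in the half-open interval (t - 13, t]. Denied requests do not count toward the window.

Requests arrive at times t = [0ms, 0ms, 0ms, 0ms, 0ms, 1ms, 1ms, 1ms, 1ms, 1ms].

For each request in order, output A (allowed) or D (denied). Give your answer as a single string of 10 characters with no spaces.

Tracking allowed requests in the window:
  req#1 t=0ms: ALLOW
  req#2 t=0ms: ALLOW
  req#3 t=0ms: ALLOW
  req#4 t=0ms: ALLOW
  req#5 t=0ms: ALLOW
  req#6 t=1ms: DENY
  req#7 t=1ms: DENY
  req#8 t=1ms: DENY
  req#9 t=1ms: DENY
  req#10 t=1ms: DENY

Answer: AAAAADDDDD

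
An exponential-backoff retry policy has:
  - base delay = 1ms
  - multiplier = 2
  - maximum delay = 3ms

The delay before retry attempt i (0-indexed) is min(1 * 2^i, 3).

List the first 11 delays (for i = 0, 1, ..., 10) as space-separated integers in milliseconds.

Answer: 1 2 3 3 3 3 3 3 3 3 3

Derivation:
Computing each delay:
  i=0: min(1*2^0, 3) = 1
  i=1: min(1*2^1, 3) = 2
  i=2: min(1*2^2, 3) = 3
  i=3: min(1*2^3, 3) = 3
  i=4: min(1*2^4, 3) = 3
  i=5: min(1*2^5, 3) = 3
  i=6: min(1*2^6, 3) = 3
  i=7: min(1*2^7, 3) = 3
  i=8: min(1*2^8, 3) = 3
  i=9: min(1*2^9, 3) = 3
  i=10: min(1*2^10, 3) = 3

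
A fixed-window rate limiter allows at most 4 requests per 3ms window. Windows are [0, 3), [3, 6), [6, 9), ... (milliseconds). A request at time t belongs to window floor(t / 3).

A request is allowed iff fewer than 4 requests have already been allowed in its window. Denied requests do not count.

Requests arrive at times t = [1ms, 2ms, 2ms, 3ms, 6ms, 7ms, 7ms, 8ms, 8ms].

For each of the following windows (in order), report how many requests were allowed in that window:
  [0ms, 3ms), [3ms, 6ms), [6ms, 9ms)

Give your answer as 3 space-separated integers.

Processing requests:
  req#1 t=1ms (window 0): ALLOW
  req#2 t=2ms (window 0): ALLOW
  req#3 t=2ms (window 0): ALLOW
  req#4 t=3ms (window 1): ALLOW
  req#5 t=6ms (window 2): ALLOW
  req#6 t=7ms (window 2): ALLOW
  req#7 t=7ms (window 2): ALLOW
  req#8 t=8ms (window 2): ALLOW
  req#9 t=8ms (window 2): DENY

Allowed counts by window: 3 1 4

Answer: 3 1 4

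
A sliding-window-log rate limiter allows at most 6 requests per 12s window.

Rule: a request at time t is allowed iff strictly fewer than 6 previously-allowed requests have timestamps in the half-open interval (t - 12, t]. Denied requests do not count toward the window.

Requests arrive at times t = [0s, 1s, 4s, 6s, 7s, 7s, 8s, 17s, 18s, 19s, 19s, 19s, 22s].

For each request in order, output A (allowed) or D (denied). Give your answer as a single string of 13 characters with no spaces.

Tracking allowed requests in the window:
  req#1 t=0s: ALLOW
  req#2 t=1s: ALLOW
  req#3 t=4s: ALLOW
  req#4 t=6s: ALLOW
  req#5 t=7s: ALLOW
  req#6 t=7s: ALLOW
  req#7 t=8s: DENY
  req#8 t=17s: ALLOW
  req#9 t=18s: ALLOW
  req#10 t=19s: ALLOW
  req#11 t=19s: ALLOW
  req#12 t=19s: ALLOW
  req#13 t=22s: ALLOW

Answer: AAAAAADAAAAAA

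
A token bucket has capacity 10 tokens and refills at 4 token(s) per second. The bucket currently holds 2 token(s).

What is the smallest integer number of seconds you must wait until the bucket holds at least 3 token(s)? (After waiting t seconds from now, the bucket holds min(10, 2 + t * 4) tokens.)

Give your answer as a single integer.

Answer: 1

Derivation:
Need 2 + t * 4 >= 3, so t >= 1/4.
Smallest integer t = ceil(1/4) = 1.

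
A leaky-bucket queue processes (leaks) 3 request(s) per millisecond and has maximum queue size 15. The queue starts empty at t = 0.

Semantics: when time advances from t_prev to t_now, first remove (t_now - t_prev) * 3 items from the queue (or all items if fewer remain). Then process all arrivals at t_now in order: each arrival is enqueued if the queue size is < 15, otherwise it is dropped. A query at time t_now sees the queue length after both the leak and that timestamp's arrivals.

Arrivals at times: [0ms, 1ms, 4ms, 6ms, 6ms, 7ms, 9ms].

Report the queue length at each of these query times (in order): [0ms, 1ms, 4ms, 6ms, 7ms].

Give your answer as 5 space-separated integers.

Queue lengths at query times:
  query t=0ms: backlog = 1
  query t=1ms: backlog = 1
  query t=4ms: backlog = 1
  query t=6ms: backlog = 2
  query t=7ms: backlog = 1

Answer: 1 1 1 2 1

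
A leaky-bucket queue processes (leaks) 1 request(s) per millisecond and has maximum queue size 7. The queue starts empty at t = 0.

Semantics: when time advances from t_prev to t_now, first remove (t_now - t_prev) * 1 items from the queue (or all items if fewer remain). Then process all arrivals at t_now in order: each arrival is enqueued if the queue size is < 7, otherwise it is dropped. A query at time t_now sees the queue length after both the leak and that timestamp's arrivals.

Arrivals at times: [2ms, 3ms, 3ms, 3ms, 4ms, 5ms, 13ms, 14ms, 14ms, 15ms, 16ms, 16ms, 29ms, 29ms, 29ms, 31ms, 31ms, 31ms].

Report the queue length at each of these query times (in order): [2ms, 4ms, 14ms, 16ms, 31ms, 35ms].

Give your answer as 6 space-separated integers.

Answer: 1 3 2 3 4 0

Derivation:
Queue lengths at query times:
  query t=2ms: backlog = 1
  query t=4ms: backlog = 3
  query t=14ms: backlog = 2
  query t=16ms: backlog = 3
  query t=31ms: backlog = 4
  query t=35ms: backlog = 0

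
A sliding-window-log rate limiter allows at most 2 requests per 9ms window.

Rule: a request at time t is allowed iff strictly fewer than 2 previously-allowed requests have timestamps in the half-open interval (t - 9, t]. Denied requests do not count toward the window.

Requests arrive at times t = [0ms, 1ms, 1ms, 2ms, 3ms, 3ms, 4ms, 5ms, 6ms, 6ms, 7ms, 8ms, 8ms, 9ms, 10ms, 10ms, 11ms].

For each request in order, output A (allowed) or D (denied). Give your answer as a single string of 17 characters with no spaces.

Tracking allowed requests in the window:
  req#1 t=0ms: ALLOW
  req#2 t=1ms: ALLOW
  req#3 t=1ms: DENY
  req#4 t=2ms: DENY
  req#5 t=3ms: DENY
  req#6 t=3ms: DENY
  req#7 t=4ms: DENY
  req#8 t=5ms: DENY
  req#9 t=6ms: DENY
  req#10 t=6ms: DENY
  req#11 t=7ms: DENY
  req#12 t=8ms: DENY
  req#13 t=8ms: DENY
  req#14 t=9ms: ALLOW
  req#15 t=10ms: ALLOW
  req#16 t=10ms: DENY
  req#17 t=11ms: DENY

Answer: AADDDDDDDDDDDAADD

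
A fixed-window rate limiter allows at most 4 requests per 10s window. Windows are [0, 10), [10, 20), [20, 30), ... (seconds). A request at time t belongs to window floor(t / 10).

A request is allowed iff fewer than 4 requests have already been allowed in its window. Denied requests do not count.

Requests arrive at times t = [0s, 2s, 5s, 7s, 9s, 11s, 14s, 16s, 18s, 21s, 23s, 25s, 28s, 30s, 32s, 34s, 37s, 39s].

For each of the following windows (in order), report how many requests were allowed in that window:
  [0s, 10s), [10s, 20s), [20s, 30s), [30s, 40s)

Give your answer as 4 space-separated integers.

Processing requests:
  req#1 t=0s (window 0): ALLOW
  req#2 t=2s (window 0): ALLOW
  req#3 t=5s (window 0): ALLOW
  req#4 t=7s (window 0): ALLOW
  req#5 t=9s (window 0): DENY
  req#6 t=11s (window 1): ALLOW
  req#7 t=14s (window 1): ALLOW
  req#8 t=16s (window 1): ALLOW
  req#9 t=18s (window 1): ALLOW
  req#10 t=21s (window 2): ALLOW
  req#11 t=23s (window 2): ALLOW
  req#12 t=25s (window 2): ALLOW
  req#13 t=28s (window 2): ALLOW
  req#14 t=30s (window 3): ALLOW
  req#15 t=32s (window 3): ALLOW
  req#16 t=34s (window 3): ALLOW
  req#17 t=37s (window 3): ALLOW
  req#18 t=39s (window 3): DENY

Allowed counts by window: 4 4 4 4

Answer: 4 4 4 4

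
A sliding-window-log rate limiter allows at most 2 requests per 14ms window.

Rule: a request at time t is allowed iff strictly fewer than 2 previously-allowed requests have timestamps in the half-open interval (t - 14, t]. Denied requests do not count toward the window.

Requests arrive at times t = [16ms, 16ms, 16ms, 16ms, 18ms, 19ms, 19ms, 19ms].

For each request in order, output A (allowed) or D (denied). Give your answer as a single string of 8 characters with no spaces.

Answer: AADDDDDD

Derivation:
Tracking allowed requests in the window:
  req#1 t=16ms: ALLOW
  req#2 t=16ms: ALLOW
  req#3 t=16ms: DENY
  req#4 t=16ms: DENY
  req#5 t=18ms: DENY
  req#6 t=19ms: DENY
  req#7 t=19ms: DENY
  req#8 t=19ms: DENY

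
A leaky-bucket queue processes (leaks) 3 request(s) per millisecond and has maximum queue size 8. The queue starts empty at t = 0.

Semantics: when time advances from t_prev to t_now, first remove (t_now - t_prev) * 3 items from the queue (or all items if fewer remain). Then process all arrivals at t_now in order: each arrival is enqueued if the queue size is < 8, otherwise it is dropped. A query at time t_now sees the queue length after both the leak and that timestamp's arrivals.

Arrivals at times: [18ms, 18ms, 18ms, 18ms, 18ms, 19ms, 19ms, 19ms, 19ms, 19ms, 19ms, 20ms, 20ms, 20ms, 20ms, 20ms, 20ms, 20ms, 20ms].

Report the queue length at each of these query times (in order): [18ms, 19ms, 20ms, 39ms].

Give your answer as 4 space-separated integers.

Queue lengths at query times:
  query t=18ms: backlog = 5
  query t=19ms: backlog = 8
  query t=20ms: backlog = 8
  query t=39ms: backlog = 0

Answer: 5 8 8 0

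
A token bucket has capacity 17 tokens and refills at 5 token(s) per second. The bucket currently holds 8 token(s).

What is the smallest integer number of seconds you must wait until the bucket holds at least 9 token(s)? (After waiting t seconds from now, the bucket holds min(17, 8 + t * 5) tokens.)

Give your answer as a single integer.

Answer: 1

Derivation:
Need 8 + t * 5 >= 9, so t >= 1/5.
Smallest integer t = ceil(1/5) = 1.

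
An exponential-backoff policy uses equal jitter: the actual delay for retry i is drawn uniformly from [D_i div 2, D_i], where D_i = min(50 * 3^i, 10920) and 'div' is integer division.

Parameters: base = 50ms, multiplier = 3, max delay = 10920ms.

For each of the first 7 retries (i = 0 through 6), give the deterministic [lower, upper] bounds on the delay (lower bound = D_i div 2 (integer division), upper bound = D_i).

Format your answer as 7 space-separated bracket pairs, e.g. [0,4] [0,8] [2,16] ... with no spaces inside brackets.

Computing bounds per retry:
  i=0: D_i=min(50*3^0,10920)=50, bounds=[25,50]
  i=1: D_i=min(50*3^1,10920)=150, bounds=[75,150]
  i=2: D_i=min(50*3^2,10920)=450, bounds=[225,450]
  i=3: D_i=min(50*3^3,10920)=1350, bounds=[675,1350]
  i=4: D_i=min(50*3^4,10920)=4050, bounds=[2025,4050]
  i=5: D_i=min(50*3^5,10920)=10920, bounds=[5460,10920]
  i=6: D_i=min(50*3^6,10920)=10920, bounds=[5460,10920]

Answer: [25,50] [75,150] [225,450] [675,1350] [2025,4050] [5460,10920] [5460,10920]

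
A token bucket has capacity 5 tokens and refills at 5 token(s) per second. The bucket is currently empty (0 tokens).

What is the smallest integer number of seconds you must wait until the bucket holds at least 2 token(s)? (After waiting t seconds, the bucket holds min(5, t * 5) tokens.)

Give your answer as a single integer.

Answer: 1

Derivation:
Need t * 5 >= 2, so t >= 2/5.
Smallest integer t = ceil(2/5) = 1.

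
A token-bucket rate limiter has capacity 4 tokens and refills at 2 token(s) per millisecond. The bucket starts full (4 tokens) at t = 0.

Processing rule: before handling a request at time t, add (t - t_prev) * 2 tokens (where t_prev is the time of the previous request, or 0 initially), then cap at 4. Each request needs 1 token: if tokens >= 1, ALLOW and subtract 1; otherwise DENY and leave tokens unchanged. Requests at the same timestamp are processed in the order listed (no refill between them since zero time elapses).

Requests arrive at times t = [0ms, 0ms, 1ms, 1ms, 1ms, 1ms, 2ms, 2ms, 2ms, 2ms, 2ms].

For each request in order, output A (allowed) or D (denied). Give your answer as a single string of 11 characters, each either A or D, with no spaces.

Answer: AAAAAAAADDD

Derivation:
Simulating step by step:
  req#1 t=0ms: ALLOW
  req#2 t=0ms: ALLOW
  req#3 t=1ms: ALLOW
  req#4 t=1ms: ALLOW
  req#5 t=1ms: ALLOW
  req#6 t=1ms: ALLOW
  req#7 t=2ms: ALLOW
  req#8 t=2ms: ALLOW
  req#9 t=2ms: DENY
  req#10 t=2ms: DENY
  req#11 t=2ms: DENY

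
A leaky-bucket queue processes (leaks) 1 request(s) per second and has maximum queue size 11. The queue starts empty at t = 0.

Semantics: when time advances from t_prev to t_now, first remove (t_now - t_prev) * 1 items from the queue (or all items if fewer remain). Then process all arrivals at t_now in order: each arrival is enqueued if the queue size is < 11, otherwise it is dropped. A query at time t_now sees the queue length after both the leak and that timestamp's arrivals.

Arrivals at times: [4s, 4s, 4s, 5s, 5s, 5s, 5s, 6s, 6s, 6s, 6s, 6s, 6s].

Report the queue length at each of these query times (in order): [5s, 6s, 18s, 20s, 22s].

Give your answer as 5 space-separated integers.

Queue lengths at query times:
  query t=5s: backlog = 6
  query t=6s: backlog = 11
  query t=18s: backlog = 0
  query t=20s: backlog = 0
  query t=22s: backlog = 0

Answer: 6 11 0 0 0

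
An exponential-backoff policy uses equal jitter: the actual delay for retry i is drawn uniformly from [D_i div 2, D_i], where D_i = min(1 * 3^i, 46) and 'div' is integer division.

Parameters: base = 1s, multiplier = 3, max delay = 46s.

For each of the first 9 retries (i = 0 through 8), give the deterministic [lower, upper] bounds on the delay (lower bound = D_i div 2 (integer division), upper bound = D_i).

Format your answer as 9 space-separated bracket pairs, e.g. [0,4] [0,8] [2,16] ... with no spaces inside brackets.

Computing bounds per retry:
  i=0: D_i=min(1*3^0,46)=1, bounds=[0,1]
  i=1: D_i=min(1*3^1,46)=3, bounds=[1,3]
  i=2: D_i=min(1*3^2,46)=9, bounds=[4,9]
  i=3: D_i=min(1*3^3,46)=27, bounds=[13,27]
  i=4: D_i=min(1*3^4,46)=46, bounds=[23,46]
  i=5: D_i=min(1*3^5,46)=46, bounds=[23,46]
  i=6: D_i=min(1*3^6,46)=46, bounds=[23,46]
  i=7: D_i=min(1*3^7,46)=46, bounds=[23,46]
  i=8: D_i=min(1*3^8,46)=46, bounds=[23,46]

Answer: [0,1] [1,3] [4,9] [13,27] [23,46] [23,46] [23,46] [23,46] [23,46]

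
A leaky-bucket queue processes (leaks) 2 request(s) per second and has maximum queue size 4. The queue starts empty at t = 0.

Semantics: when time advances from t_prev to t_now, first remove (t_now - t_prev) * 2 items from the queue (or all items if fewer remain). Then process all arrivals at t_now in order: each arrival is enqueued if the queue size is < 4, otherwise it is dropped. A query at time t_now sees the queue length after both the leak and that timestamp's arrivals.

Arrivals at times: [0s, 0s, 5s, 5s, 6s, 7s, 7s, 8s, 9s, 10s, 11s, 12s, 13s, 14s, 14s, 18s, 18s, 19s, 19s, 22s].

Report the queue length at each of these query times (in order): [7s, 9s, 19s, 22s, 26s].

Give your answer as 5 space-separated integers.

Answer: 2 1 2 1 0

Derivation:
Queue lengths at query times:
  query t=7s: backlog = 2
  query t=9s: backlog = 1
  query t=19s: backlog = 2
  query t=22s: backlog = 1
  query t=26s: backlog = 0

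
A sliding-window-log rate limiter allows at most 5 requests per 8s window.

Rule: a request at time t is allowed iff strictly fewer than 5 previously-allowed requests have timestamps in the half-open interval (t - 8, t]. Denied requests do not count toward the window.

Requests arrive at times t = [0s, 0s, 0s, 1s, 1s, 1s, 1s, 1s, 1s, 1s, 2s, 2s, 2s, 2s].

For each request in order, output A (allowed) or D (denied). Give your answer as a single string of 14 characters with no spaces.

Answer: AAAAADDDDDDDDD

Derivation:
Tracking allowed requests in the window:
  req#1 t=0s: ALLOW
  req#2 t=0s: ALLOW
  req#3 t=0s: ALLOW
  req#4 t=1s: ALLOW
  req#5 t=1s: ALLOW
  req#6 t=1s: DENY
  req#7 t=1s: DENY
  req#8 t=1s: DENY
  req#9 t=1s: DENY
  req#10 t=1s: DENY
  req#11 t=2s: DENY
  req#12 t=2s: DENY
  req#13 t=2s: DENY
  req#14 t=2s: DENY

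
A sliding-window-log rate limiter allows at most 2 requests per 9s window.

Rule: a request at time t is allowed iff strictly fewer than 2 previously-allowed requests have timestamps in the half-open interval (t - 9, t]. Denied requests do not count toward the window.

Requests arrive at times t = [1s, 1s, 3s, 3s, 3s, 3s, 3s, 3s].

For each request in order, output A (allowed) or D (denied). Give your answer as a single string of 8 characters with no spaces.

Answer: AADDDDDD

Derivation:
Tracking allowed requests in the window:
  req#1 t=1s: ALLOW
  req#2 t=1s: ALLOW
  req#3 t=3s: DENY
  req#4 t=3s: DENY
  req#5 t=3s: DENY
  req#6 t=3s: DENY
  req#7 t=3s: DENY
  req#8 t=3s: DENY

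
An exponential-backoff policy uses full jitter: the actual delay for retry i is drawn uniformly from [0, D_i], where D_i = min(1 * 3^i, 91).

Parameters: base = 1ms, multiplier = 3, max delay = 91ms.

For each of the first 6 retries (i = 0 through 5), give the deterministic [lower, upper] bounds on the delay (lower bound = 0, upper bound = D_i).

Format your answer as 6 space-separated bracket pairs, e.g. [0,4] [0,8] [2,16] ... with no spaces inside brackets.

Computing bounds per retry:
  i=0: D_i=min(1*3^0,91)=1, bounds=[0,1]
  i=1: D_i=min(1*3^1,91)=3, bounds=[0,3]
  i=2: D_i=min(1*3^2,91)=9, bounds=[0,9]
  i=3: D_i=min(1*3^3,91)=27, bounds=[0,27]
  i=4: D_i=min(1*3^4,91)=81, bounds=[0,81]
  i=5: D_i=min(1*3^5,91)=91, bounds=[0,91]

Answer: [0,1] [0,3] [0,9] [0,27] [0,81] [0,91]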